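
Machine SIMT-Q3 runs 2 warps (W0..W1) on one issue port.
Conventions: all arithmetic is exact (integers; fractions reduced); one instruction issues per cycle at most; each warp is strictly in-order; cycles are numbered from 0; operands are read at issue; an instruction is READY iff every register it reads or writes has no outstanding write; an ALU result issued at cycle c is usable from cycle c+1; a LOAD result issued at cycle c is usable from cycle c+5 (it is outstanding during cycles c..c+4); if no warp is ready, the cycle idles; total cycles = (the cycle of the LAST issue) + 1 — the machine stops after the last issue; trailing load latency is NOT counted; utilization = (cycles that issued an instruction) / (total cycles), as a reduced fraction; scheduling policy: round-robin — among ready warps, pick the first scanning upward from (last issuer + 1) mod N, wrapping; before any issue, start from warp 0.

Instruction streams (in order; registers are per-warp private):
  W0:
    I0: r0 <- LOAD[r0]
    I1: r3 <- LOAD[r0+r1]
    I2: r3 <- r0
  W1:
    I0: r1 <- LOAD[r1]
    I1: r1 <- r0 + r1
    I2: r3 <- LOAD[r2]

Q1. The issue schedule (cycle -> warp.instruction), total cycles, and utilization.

cycle 0: W0.I0
cycle 1: W1.I0
cycle 2: idle
cycle 3: idle
cycle 4: idle
cycle 5: W0.I1
cycle 6: W1.I1
cycle 7: W1.I2
cycle 8: idle
cycle 9: idle
cycle 10: W0.I2

Answer: 11 cycles, utilization 6/11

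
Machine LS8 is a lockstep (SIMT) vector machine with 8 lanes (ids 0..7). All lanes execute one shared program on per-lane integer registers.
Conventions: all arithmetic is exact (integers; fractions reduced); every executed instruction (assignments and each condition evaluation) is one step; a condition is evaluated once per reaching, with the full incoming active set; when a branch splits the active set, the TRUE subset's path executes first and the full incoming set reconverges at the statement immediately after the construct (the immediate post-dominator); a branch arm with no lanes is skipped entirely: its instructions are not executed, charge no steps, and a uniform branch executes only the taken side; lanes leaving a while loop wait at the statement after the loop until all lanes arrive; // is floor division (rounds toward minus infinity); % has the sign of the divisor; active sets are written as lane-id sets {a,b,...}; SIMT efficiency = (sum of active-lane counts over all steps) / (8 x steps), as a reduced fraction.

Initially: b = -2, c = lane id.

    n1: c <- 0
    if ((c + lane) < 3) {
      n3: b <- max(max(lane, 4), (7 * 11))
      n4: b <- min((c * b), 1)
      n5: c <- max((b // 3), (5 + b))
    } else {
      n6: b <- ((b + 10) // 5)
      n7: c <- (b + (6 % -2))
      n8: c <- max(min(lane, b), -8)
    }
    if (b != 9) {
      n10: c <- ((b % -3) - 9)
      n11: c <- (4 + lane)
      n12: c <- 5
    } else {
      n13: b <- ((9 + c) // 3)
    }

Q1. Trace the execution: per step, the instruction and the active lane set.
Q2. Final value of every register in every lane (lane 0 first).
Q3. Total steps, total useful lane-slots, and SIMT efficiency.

step 0: c <- 0                       {0,1,2,3,4,5,6,7}
step 1: eval ((c + lane) < 3)        {0,1,2,3,4,5,6,7}
step 2: b <- max(max(lane, 4), (7 * 11)) {0,1,2}
step 3: b <- min((c * b), 1)         {0,1,2}
step 4: c <- max((b // 3), (5 + b))  {0,1,2}
step 5: b <- ((b + 10) // 5)         {3,4,5,6,7}
step 6: c <- (b + (6 % -2))          {3,4,5,6,7}
step 7: c <- max(min(lane, b), -8)   {3,4,5,6,7}
step 8: eval (b != 9)                {0,1,2,3,4,5,6,7}
step 9: c <- ((b % -3) - 9)          {0,1,2,3,4,5,6,7}
step 10: c <- (4 + lane)              {0,1,2,3,4,5,6,7}
step 11: c <- 5                       {0,1,2,3,4,5,6,7}

Answer: 12 steps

b: 0,0,0,1,1,1,1,1
c: 5,5,5,5,5,5,5,5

steps = 12; useful = 72; efficiency = 72/96 = 3/4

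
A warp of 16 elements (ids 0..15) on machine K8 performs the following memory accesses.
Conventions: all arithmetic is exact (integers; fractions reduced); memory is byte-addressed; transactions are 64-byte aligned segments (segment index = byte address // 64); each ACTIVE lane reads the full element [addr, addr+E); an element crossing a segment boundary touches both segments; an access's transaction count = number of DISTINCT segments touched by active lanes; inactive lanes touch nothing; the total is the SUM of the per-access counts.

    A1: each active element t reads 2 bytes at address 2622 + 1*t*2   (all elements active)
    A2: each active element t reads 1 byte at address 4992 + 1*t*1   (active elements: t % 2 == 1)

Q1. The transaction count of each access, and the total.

A1: 2 transactions
A2: 1 transaction

Answer: 2,1; total 3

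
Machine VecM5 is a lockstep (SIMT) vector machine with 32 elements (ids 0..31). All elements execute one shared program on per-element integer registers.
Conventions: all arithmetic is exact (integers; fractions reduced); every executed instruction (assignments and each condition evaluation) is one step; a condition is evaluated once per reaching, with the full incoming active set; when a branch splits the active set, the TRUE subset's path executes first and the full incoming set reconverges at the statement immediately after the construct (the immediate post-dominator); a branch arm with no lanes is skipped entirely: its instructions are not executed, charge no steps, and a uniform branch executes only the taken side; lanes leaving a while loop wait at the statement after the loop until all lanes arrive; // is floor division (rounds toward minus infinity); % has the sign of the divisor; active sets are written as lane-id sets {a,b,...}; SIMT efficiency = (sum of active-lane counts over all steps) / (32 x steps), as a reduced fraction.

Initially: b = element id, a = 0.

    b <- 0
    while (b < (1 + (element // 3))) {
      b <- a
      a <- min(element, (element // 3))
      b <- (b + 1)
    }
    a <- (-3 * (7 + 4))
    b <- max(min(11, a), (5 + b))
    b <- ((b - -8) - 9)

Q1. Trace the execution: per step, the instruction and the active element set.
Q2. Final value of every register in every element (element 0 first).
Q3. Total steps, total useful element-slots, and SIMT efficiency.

step 0: b <- 0                       {0,1,2,3,4,5,6,7,8,9,10,11,12,13,14,15,16,17,18,19,20,21,22,23,24,25,26,27,28,29,30,31}
step 1: eval (b < (1 + (element // 3))) {0,1,2,3,4,5,6,7,8,9,10,11,12,13,14,15,16,17,18,19,20,21,22,23,24,25,26,27,28,29,30,31}
step 2: b <- a                       {0,1,2,3,4,5,6,7,8,9,10,11,12,13,14,15,16,17,18,19,20,21,22,23,24,25,26,27,28,29,30,31}
step 3: a <- min(element, (element // 3)) {0,1,2,3,4,5,6,7,8,9,10,11,12,13,14,15,16,17,18,19,20,21,22,23,24,25,26,27,28,29,30,31}
step 4: b <- (b + 1)                 {0,1,2,3,4,5,6,7,8,9,10,11,12,13,14,15,16,17,18,19,20,21,22,23,24,25,26,27,28,29,30,31}
step 5: eval (b < (1 + (element // 3))) {0,1,2,3,4,5,6,7,8,9,10,11,12,13,14,15,16,17,18,19,20,21,22,23,24,25,26,27,28,29,30,31}
step 6: b <- a                       {3,4,5,6,7,8,9,10,11,12,13,14,15,16,17,18,19,20,21,22,23,24,25,26,27,28,29,30,31}
step 7: a <- min(element, (element // 3)) {3,4,5,6,7,8,9,10,11,12,13,14,15,16,17,18,19,20,21,22,23,24,25,26,27,28,29,30,31}
step 8: b <- (b + 1)                 {3,4,5,6,7,8,9,10,11,12,13,14,15,16,17,18,19,20,21,22,23,24,25,26,27,28,29,30,31}
step 9: eval (b < (1 + (element // 3))) {3,4,5,6,7,8,9,10,11,12,13,14,15,16,17,18,19,20,21,22,23,24,25,26,27,28,29,30,31}
step 10: a <- (-3 * (7 + 4))          {0,1,2,3,4,5,6,7,8,9,10,11,12,13,14,15,16,17,18,19,20,21,22,23,24,25,26,27,28,29,30,31}
step 11: b <- max(min(11, a), (5 + b)) {0,1,2,3,4,5,6,7,8,9,10,11,12,13,14,15,16,17,18,19,20,21,22,23,24,25,26,27,28,29,30,31}
step 12: b <- ((b - -8) - 9)          {0,1,2,3,4,5,6,7,8,9,10,11,12,13,14,15,16,17,18,19,20,21,22,23,24,25,26,27,28,29,30,31}

Answer: 13 steps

b: 5,5,5,6,6,6,7,7,7,8,8,8,9,9,9,10,10,10,11,11,11,12,12,12,13,13,13,14,14,14,15,15
a: -33,-33,-33,-33,-33,-33,-33,-33,-33,-33,-33,-33,-33,-33,-33,-33,-33,-33,-33,-33,-33,-33,-33,-33,-33,-33,-33,-33,-33,-33,-33,-33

steps = 13; useful = 404; efficiency = 404/416 = 101/104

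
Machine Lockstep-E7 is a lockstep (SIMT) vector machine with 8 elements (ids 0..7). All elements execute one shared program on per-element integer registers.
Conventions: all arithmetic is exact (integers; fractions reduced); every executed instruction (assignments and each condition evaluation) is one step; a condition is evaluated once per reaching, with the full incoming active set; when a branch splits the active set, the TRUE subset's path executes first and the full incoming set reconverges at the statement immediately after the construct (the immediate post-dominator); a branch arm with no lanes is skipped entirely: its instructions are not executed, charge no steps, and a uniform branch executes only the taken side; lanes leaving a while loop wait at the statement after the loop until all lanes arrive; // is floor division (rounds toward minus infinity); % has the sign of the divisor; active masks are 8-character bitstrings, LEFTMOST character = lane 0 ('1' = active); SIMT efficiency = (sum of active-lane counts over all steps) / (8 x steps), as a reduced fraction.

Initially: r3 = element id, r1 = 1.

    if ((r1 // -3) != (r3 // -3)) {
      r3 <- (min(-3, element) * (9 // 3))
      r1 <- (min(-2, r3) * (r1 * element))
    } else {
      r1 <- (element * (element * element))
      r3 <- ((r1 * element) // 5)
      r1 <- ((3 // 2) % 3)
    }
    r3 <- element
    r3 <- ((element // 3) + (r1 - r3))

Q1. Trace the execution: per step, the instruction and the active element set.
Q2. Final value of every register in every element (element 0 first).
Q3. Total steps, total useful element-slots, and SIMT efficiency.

step 0: eval ((r1 // -3) != (r3 // -3)) 11111111
step 1: r3 <- (min(-3, element) * (9 // 3)) 10001111
step 2: r1 <- (min(-2, r3) * (r1 * element)) 10001111
step 3: r1 <- (element * (element * element)) 01110000
step 4: r3 <- ((r1 * element) // 5)  01110000
step 5: r1 <- ((3 // 2) % 3)         01110000
step 6: r3 <- element                11111111
step 7: r3 <- ((element // 3) + (r1 - r3)) 11111111

Answer: 8 steps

r3: 0,0,-1,-1,-39,-49,-58,-68
r1: 0,1,1,1,-36,-45,-54,-63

steps = 8; useful = 43; efficiency = 43/64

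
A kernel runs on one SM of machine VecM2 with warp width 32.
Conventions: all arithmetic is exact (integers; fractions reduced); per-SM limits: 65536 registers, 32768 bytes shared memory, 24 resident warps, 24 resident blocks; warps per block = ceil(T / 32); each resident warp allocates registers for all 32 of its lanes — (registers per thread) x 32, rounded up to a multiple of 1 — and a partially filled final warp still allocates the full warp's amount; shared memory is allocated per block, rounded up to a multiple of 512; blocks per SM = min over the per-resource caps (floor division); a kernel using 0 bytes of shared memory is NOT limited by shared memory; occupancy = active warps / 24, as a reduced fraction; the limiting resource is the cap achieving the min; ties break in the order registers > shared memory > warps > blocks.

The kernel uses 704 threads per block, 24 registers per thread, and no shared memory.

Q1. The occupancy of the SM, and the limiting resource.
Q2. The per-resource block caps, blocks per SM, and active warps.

Answer: occupancy 11/12, limited by warps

registers: 3 blocks
shared memory: no limit (kernel uses none)
warps: 1 block
blocks: 24 blocks

Answer: 1 block, 22 active warps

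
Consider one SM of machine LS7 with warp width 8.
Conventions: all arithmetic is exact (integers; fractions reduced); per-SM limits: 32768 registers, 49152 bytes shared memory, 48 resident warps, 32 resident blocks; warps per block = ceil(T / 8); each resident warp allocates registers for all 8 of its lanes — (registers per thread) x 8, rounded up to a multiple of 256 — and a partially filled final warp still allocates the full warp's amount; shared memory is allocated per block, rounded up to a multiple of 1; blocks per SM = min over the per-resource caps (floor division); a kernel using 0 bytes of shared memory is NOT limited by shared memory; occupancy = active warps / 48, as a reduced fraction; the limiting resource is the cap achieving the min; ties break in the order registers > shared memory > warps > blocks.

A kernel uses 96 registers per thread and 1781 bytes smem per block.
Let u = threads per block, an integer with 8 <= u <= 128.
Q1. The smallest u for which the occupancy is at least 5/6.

Answer: u = 9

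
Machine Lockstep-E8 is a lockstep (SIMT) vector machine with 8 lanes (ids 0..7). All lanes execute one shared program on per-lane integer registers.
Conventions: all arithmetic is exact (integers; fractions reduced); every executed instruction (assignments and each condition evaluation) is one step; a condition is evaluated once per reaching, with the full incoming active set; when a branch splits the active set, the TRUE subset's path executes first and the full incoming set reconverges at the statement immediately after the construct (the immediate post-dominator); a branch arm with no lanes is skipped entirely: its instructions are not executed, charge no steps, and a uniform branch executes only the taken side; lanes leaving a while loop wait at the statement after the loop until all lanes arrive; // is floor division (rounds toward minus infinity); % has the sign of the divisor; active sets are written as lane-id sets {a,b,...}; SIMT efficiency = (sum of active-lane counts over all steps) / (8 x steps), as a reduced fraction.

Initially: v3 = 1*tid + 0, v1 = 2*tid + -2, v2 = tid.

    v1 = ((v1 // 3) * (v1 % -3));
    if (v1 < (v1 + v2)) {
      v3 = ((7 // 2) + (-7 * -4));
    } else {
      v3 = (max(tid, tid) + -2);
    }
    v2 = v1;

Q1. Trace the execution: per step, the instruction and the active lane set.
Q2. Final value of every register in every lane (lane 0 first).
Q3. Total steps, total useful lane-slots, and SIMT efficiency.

step 0: v1 <- ((v1 // 3) * (v1 % -3)) {0,1,2,3,4,5,6,7}
step 1: eval (v1 < (v1 + v2))        {0,1,2,3,4,5,6,7}
step 2: v3 <- ((7 // 2) + (-7 * -4)) {1,2,3,4,5,6,7}
step 3: v3 <- (max(tid, tid) + -2)   {0}
step 4: v2 <- v1                     {0,1,2,3,4,5,6,7}

Answer: 5 steps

v3: -2,31,31,31,31,31,31,31
v1: 2,0,0,-2,0,-2,-6,0
v2: 2,0,0,-2,0,-2,-6,0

steps = 5; useful = 32; efficiency = 32/40 = 4/5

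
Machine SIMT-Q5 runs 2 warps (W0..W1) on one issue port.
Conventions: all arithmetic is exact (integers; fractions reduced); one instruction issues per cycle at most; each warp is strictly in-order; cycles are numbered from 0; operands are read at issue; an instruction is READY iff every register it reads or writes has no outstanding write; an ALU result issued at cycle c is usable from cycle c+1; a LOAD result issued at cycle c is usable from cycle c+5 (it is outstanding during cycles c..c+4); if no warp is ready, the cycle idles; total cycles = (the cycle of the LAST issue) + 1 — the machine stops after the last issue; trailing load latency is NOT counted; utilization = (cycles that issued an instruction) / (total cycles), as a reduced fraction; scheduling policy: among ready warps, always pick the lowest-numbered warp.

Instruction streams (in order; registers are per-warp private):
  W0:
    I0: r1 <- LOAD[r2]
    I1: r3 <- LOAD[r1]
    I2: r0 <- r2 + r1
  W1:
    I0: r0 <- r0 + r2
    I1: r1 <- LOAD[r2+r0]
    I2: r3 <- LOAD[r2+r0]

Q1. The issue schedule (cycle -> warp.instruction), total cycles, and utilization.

cycle 0: W0.I0
cycle 1: W1.I0
cycle 2: W1.I1
cycle 3: W1.I2
cycle 4: idle
cycle 5: W0.I1
cycle 6: W0.I2

Answer: 7 cycles, utilization 6/7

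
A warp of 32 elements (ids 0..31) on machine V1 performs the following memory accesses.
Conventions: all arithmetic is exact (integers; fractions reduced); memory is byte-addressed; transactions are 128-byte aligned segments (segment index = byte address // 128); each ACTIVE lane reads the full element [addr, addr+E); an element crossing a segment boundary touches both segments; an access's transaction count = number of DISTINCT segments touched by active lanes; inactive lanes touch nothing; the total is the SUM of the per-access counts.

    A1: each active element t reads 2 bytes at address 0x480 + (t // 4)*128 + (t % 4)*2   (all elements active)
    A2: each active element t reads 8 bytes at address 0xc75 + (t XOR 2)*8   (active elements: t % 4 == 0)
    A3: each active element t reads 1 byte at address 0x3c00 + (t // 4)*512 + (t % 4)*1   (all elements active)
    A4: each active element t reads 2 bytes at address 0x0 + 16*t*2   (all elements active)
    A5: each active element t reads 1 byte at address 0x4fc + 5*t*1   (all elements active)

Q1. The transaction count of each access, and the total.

A1: 8 transactions
A2: 2 transactions
A3: 8 transactions
A4: 8 transactions
A5: 3 transactions

Answer: 8,2,8,8,3; total 29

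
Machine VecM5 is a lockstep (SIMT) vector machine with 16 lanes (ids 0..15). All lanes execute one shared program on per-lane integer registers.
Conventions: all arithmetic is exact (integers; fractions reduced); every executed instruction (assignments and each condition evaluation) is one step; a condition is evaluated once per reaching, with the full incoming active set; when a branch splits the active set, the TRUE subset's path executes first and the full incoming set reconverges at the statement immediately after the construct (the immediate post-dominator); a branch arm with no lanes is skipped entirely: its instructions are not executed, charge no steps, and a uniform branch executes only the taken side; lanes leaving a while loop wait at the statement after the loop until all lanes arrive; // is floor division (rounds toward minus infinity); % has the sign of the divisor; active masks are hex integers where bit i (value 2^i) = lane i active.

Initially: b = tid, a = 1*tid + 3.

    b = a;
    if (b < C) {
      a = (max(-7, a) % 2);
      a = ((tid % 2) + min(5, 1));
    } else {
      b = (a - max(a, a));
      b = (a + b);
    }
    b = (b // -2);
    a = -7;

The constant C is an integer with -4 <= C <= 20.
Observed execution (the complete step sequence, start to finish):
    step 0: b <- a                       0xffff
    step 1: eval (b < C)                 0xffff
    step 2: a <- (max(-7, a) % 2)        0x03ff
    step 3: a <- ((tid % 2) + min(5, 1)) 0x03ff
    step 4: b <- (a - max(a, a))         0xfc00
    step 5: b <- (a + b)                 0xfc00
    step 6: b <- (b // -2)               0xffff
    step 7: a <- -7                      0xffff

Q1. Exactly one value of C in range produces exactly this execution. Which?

Answer: C = 13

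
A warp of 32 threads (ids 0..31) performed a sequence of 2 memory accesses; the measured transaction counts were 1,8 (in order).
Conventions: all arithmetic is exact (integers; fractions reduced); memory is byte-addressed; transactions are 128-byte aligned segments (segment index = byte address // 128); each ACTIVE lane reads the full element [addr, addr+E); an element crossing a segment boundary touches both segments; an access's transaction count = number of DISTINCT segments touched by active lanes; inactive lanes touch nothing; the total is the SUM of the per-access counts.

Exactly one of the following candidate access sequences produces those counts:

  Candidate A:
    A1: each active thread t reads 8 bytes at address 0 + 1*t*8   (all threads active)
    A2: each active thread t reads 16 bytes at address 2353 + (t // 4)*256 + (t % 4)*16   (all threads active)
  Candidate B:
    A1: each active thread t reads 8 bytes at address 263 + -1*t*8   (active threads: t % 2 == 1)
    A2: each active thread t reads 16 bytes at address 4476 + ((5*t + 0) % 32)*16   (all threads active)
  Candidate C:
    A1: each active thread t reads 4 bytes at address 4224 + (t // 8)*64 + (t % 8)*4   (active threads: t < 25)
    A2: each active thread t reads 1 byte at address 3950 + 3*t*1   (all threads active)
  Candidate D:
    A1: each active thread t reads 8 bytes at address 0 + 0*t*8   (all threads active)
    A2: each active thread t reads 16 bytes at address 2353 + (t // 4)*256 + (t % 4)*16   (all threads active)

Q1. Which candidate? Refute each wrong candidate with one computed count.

A: A1 gives 2 transactions, not 1
B: A1 gives 3 transactions, not 1
C: A1 gives 2 transactions, not 1
D: all counts match (1,8)

Answer: D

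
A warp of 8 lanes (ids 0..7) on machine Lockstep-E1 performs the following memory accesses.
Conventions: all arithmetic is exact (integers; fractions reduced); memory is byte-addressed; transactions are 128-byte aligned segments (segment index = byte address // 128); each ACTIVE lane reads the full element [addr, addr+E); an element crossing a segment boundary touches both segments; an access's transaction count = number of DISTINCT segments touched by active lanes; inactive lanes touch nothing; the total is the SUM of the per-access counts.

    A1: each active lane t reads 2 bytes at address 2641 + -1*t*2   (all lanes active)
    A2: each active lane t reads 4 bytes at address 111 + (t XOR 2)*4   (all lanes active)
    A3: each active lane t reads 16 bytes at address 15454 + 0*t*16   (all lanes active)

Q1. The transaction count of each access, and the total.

A1: 1 transaction
A2: 2 transactions
A3: 1 transaction

Answer: 1,2,1; total 4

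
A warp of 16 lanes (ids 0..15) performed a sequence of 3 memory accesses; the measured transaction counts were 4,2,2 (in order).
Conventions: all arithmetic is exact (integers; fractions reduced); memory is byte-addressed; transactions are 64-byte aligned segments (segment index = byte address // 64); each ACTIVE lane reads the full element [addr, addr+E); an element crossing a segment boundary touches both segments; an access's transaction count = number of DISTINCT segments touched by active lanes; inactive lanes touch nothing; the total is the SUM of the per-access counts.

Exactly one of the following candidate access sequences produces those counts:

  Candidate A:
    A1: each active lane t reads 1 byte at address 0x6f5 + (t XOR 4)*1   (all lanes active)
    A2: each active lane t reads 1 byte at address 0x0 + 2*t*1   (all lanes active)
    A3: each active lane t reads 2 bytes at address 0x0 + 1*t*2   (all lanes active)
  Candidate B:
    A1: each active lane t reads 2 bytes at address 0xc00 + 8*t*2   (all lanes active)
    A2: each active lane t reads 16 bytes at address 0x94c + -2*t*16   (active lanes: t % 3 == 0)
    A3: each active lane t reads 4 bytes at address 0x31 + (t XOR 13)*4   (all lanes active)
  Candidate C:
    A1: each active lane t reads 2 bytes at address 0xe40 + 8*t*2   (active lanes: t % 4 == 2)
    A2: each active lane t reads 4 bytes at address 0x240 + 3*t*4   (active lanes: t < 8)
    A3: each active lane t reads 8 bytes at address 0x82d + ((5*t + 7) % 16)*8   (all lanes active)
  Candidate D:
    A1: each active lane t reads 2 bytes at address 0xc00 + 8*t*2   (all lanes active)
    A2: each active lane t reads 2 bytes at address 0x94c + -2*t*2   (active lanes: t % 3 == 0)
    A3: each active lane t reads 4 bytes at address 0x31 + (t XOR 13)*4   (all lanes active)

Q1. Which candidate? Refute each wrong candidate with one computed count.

A: A1 gives 2 transactions, not 4
B: A2 gives 6 transactions, not 2
C: A3 gives 3 transactions, not 2
D: all counts match (4,2,2)

Answer: D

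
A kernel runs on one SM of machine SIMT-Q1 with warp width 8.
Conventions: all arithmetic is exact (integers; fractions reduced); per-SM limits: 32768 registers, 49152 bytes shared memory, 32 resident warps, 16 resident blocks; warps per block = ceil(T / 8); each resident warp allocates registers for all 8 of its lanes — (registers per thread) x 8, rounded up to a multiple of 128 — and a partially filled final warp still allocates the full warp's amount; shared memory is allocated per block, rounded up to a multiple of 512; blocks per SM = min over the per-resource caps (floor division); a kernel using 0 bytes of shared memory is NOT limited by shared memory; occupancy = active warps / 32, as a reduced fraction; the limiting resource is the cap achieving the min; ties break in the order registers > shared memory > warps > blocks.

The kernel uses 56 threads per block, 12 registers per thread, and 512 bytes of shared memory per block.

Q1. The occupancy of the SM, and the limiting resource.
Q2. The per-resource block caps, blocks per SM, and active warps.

Answer: occupancy 7/8, limited by warps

registers: 36 blocks
shared memory: 96 blocks
warps: 4 blocks
blocks: 16 blocks

Answer: 4 blocks, 28 active warps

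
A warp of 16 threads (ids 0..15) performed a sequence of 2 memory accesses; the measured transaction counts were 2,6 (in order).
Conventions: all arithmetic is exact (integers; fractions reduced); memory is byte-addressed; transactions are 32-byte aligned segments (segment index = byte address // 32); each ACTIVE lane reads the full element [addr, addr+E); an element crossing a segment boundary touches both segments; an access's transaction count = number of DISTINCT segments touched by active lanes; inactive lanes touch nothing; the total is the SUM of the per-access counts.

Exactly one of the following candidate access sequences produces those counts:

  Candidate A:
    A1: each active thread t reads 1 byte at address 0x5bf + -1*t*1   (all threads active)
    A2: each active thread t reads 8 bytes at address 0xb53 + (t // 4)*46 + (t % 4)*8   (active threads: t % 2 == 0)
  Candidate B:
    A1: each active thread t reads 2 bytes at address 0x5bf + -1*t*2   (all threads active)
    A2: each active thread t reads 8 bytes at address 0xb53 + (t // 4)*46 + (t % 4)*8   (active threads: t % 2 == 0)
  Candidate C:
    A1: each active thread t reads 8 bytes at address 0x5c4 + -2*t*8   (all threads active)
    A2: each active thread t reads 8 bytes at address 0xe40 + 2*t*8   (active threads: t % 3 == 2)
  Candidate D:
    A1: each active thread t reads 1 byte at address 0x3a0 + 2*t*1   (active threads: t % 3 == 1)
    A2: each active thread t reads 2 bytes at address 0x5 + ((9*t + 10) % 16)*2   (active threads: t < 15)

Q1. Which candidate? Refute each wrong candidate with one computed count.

A: A1 gives 1 transaction, not 2
C: A1 gives 9 transactions, not 2
D: A1 gives 1 transaction, not 2
B: all counts match (2,6)

Answer: B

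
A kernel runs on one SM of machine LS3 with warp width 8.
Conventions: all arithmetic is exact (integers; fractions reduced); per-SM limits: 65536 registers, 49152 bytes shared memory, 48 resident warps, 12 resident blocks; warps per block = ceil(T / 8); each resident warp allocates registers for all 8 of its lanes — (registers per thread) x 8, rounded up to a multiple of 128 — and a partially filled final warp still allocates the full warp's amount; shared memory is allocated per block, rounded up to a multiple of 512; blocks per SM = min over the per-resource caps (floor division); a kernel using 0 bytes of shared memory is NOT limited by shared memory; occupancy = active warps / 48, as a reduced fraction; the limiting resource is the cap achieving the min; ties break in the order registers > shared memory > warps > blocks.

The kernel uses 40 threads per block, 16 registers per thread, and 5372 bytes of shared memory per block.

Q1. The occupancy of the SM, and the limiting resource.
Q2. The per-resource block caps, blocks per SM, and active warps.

Answer: occupancy 5/6, limited by shared memory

registers: 102 blocks
shared memory: 8 blocks
warps: 9 blocks
blocks: 12 blocks

Answer: 8 blocks, 40 active warps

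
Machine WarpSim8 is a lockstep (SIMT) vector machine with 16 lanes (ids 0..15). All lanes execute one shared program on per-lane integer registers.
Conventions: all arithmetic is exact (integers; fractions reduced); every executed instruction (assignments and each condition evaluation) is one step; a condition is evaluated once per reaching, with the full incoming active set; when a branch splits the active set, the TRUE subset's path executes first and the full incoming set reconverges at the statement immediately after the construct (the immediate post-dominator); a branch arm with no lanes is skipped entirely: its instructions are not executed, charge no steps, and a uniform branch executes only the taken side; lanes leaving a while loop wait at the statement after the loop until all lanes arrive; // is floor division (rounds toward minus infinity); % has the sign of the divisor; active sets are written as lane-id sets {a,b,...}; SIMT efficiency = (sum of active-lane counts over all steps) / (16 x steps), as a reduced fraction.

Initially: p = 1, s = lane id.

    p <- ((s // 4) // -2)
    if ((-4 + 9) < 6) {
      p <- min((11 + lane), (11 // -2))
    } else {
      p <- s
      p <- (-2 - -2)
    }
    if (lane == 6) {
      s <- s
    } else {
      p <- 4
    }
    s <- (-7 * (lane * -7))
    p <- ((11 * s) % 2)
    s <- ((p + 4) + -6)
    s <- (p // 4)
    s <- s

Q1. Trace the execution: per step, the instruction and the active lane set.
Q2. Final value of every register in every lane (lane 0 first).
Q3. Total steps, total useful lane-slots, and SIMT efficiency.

step 0: p <- ((s // 4) // -2)        {0,1,2,3,4,5,6,7,8,9,10,11,12,13,14,15}
step 1: eval ((-4 + 9) < 6)          {0,1,2,3,4,5,6,7,8,9,10,11,12,13,14,15}
step 2: p <- min((11 + lane), (11 // -2)) {0,1,2,3,4,5,6,7,8,9,10,11,12,13,14,15}
step 3: eval (lane == 6)             {0,1,2,3,4,5,6,7,8,9,10,11,12,13,14,15}
step 4: s <- s                       {6}
step 5: p <- 4                       {0,1,2,3,4,5,7,8,9,10,11,12,13,14,15}
step 6: s <- (-7 * (lane * -7))      {0,1,2,3,4,5,6,7,8,9,10,11,12,13,14,15}
step 7: p <- ((11 * s) % 2)          {0,1,2,3,4,5,6,7,8,9,10,11,12,13,14,15}
step 8: s <- ((p + 4) + -6)          {0,1,2,3,4,5,6,7,8,9,10,11,12,13,14,15}
step 9: s <- (p // 4)                {0,1,2,3,4,5,6,7,8,9,10,11,12,13,14,15}
step 10: s <- s                       {0,1,2,3,4,5,6,7,8,9,10,11,12,13,14,15}

Answer: 11 steps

p: 0,1,0,1,0,1,0,1,0,1,0,1,0,1,0,1
s: 0,0,0,0,0,0,0,0,0,0,0,0,0,0,0,0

steps = 11; useful = 160; efficiency = 160/176 = 10/11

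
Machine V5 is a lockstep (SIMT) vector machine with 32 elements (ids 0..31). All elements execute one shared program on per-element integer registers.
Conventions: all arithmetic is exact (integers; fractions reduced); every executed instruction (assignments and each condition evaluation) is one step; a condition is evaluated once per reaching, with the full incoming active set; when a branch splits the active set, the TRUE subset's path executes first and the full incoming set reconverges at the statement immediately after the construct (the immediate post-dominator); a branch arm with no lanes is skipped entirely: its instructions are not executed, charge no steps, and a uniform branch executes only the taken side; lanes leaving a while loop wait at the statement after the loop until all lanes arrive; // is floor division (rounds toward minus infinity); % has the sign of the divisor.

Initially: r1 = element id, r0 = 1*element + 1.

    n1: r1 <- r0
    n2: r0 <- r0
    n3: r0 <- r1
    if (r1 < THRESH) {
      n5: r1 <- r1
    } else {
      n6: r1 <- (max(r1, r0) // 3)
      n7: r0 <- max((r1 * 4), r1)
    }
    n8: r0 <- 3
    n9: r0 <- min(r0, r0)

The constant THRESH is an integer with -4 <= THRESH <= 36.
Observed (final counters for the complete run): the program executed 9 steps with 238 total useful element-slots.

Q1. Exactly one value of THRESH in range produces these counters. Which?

Answer: THRESH = 19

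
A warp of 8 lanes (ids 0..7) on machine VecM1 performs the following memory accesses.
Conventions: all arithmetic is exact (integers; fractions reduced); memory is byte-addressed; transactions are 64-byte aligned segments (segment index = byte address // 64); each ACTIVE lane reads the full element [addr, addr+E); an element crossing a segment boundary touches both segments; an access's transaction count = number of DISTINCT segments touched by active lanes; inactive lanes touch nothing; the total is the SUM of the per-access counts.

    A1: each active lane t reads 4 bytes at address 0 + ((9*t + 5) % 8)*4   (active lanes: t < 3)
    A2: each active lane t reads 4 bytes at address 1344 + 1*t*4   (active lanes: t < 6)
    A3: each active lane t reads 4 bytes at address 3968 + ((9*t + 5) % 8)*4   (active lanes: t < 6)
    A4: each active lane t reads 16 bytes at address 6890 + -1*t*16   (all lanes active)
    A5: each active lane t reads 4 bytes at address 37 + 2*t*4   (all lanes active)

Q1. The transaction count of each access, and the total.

A1: 1 transaction
A2: 1 transaction
A3: 1 transaction
A4: 3 transactions
A5: 2 transactions

Answer: 1,1,1,3,2; total 8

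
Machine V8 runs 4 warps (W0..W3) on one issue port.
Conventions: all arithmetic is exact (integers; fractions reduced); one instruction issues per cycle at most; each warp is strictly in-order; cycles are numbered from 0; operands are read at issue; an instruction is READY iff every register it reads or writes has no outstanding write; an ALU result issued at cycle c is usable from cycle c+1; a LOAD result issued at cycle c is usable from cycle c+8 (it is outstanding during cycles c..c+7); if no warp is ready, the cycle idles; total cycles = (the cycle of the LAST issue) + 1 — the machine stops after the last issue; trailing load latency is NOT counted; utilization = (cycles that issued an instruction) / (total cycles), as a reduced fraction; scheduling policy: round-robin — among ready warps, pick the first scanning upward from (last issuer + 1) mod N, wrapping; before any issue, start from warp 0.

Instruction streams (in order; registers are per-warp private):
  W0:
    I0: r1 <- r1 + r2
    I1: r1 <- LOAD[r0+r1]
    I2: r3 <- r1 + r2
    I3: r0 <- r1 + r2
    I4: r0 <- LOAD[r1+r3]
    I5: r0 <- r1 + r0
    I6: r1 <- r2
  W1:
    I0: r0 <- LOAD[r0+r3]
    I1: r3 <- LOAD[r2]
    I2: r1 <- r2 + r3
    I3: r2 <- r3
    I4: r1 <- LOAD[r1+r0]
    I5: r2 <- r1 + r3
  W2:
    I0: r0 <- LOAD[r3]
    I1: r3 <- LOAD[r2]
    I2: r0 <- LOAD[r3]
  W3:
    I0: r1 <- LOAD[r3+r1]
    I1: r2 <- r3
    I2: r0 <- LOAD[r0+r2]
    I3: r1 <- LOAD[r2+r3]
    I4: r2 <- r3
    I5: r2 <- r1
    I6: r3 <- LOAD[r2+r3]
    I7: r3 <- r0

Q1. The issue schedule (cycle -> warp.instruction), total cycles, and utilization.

cycle 0: W0.I0
cycle 1: W1.I0
cycle 2: W2.I0
cycle 3: W3.I0
cycle 4: W0.I1
cycle 5: W1.I1
cycle 6: W2.I1
cycle 7: W3.I1
cycle 8: W3.I2
cycle 9: idle
cycle 10: idle
cycle 11: W3.I3
cycle 12: W0.I2
cycle 13: W1.I2
cycle 14: W2.I2
cycle 15: W3.I4
cycle 16: W0.I3
cycle 17: W1.I3
cycle 18: W0.I4
cycle 19: W1.I4
cycle 20: W3.I5
cycle 21: W3.I6
cycle 22: idle
cycle 23: idle
cycle 24: idle
cycle 25: idle
cycle 26: W0.I5
cycle 27: W1.I5
cycle 28: W0.I6
cycle 29: W3.I7

Answer: 30 cycles, utilization 4/5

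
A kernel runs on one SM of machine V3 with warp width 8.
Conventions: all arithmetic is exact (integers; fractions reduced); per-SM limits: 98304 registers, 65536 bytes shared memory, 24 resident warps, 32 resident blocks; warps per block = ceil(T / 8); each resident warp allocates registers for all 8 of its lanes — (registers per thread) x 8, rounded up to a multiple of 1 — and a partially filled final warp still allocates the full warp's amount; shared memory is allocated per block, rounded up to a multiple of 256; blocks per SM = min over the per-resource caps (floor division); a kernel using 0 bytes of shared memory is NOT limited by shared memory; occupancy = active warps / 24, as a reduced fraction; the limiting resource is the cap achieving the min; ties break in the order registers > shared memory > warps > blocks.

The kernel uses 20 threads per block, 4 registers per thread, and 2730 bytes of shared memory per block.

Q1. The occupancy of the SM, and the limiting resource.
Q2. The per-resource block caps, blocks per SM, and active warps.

Answer: occupancy 1, limited by warps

registers: 1024 blocks
shared memory: 23 blocks
warps: 8 blocks
blocks: 32 blocks

Answer: 8 blocks, 24 active warps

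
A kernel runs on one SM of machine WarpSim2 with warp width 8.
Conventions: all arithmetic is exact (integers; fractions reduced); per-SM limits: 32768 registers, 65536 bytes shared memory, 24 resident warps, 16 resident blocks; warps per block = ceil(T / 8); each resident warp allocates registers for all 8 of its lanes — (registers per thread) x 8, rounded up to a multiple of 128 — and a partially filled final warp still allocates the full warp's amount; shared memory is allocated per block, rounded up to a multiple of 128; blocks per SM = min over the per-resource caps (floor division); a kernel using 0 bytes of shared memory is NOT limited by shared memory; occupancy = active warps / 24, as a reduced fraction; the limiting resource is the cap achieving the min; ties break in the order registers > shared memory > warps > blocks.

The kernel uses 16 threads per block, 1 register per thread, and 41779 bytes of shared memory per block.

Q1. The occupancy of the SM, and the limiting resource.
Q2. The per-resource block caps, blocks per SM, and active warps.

Answer: occupancy 1/12, limited by shared memory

registers: 128 blocks
shared memory: 1 block
warps: 12 blocks
blocks: 16 blocks

Answer: 1 block, 2 active warps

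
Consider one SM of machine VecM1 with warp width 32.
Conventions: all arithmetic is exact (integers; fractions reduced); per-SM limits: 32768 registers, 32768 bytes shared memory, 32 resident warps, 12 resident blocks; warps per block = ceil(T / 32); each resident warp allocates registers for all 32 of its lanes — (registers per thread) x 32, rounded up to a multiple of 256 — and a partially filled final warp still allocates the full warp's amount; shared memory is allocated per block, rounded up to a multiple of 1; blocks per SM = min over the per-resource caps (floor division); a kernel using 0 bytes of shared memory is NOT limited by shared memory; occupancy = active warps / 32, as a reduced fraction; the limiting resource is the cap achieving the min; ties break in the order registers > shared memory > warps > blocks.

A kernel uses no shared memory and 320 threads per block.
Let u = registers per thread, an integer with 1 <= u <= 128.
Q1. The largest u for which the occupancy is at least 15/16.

Answer: u = 32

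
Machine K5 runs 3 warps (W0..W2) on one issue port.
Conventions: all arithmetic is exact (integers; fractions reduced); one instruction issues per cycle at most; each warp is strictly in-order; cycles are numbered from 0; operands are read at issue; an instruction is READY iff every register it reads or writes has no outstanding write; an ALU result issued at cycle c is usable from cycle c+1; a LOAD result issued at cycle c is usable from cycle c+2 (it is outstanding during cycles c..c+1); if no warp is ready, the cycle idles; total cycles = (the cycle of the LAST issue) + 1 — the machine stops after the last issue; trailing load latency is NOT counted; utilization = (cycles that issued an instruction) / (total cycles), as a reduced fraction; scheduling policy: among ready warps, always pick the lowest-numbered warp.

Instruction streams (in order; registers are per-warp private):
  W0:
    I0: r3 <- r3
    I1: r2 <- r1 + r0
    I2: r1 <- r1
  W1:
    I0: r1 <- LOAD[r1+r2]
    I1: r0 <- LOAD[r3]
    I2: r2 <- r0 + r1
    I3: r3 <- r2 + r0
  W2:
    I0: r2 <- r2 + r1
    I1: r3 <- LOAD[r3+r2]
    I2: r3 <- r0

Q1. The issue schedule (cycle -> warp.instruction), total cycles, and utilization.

cycle 0: W0.I0
cycle 1: W0.I1
cycle 2: W0.I2
cycle 3: W1.I0
cycle 4: W1.I1
cycle 5: W2.I0
cycle 6: W1.I2
cycle 7: W1.I3
cycle 8: W2.I1
cycle 9: idle
cycle 10: W2.I2

Answer: 11 cycles, utilization 10/11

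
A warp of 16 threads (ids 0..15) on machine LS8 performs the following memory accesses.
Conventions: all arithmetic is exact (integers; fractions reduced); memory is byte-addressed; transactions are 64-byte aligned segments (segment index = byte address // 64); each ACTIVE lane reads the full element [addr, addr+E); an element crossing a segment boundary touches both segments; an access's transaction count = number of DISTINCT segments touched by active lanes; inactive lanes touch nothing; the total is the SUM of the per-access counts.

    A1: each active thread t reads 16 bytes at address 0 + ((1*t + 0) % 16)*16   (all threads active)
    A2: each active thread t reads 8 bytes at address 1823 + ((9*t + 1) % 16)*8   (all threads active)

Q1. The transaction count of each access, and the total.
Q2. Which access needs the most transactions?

A1: 4 transactions
A2: 3 transactions

Answer: 4,3; total 7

Answer: A1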